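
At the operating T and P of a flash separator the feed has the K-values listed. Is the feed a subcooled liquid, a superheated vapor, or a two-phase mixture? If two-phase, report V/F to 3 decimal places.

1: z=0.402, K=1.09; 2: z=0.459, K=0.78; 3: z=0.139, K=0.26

subcooled liquid

ΣzᵢKᵢ = 0.832; Σzᵢ/Kᵢ = 1.492.
Since ΣzᵢKᵢ < 1 the mixture is below its bubble point — single liquid phase.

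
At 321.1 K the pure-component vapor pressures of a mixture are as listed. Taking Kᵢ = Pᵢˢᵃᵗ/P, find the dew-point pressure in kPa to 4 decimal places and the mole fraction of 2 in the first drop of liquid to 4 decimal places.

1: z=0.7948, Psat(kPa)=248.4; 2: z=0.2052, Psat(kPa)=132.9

At the dew point ψ → 1, so Σzᵢ/Kᵢ = 1 with Kᵢ = Pᵢˢᵃᵗ/P ⇒ 1/P = Σzᵢ/Pᵢˢᵃᵗ.
1/P = 0.7948/248.4 + 0.2052/132.9 = 0.0047437 ⇒ P = 210.8061 kPa
xᵢ = zᵢP/Pᵢˢᵃᵗ ⇒ x_2 = 0.2052·210.8061/132.9 = 0.3255

Pdew = 210.8061 kPa, x_2 = 0.3255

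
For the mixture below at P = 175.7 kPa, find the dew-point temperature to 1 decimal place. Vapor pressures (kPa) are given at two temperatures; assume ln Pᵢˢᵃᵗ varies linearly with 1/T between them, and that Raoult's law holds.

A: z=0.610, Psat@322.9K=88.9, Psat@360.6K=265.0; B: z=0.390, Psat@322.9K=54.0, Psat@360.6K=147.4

Dew-point temperature: Σzᵢ·P/Pᵢˢᵃᵗ(T) = 1. Interpolate ln Pᵢˢᵃᵗ = aᵢ + bᵢ/T.
  T = 322.9 K: ΣzᵢP/Pᵢˢᵃᵗ = 2.4745
  T = 360.6 K: ΣzᵢP/Pᵢˢᵃᵗ = 0.8693
  T = 341.8 K: ΣzᵢP/Pᵢˢᵃᵗ = 1.4227
  T = 351.2 K: ΣzᵢP/Pᵢˢᵃᵗ = 1.1047
  T = 355.9 K: ΣzᵢP/Pᵢˢᵃᵗ = 0.9784
  T = 353.5 K: ΣzᵢP/Pᵢˢᵃᵗ = 1.0406
  T = 354.7 K: ΣzᵢP/Pᵢˢᵃᵗ = 1.0089
  T = 355.3 K: ΣzᵢP/Pᵢˢᵃᵗ = 0.9935
Interpolating between 354.7 K and 355.3 K gives T ≈ 355.0 K.

T = 355.0 K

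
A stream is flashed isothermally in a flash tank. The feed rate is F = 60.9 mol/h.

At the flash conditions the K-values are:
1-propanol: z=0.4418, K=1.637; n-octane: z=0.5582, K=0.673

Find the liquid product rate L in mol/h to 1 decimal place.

L = 32.0 mol/h

Let ψ = V/F and solve Σ zᵢ(Kᵢ−1)/(1+ψ(Kᵢ−1)) = 0.
Check two-phase: ΣzᵢKᵢ = 1.0989 > 1 and Σzᵢ/Kᵢ = 1.0993 > 1, so g(0) = 0.0989 > 0 and g(1) = -0.0993 < 0.
Binary case is linear: z₁(K₁−1)(1+ψ(K₂−1)) + z₂(K₂−1)(1+ψ(K₁−1)) = 0
⇒ ψ = [z₁(K₁−1)+z₂(K₂−1)] / [−(K₁−1)(K₂−1)] = 0.09890/0.20830 = 0.4748
Then V = ψ·F = 0.4748·60.9 = 28.9 mol/h and L = F − V = 32.0 mol/h.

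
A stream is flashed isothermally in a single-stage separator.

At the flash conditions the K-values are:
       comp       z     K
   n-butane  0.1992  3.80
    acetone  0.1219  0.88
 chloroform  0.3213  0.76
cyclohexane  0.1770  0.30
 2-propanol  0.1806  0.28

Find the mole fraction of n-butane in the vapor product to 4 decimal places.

y_n-butane = 0.5191

Let ψ = V/F and solve Σ zᵢ(Kᵢ−1)/(1+ψ(Kᵢ−1)) = 0.
Feasibility: ΣzᵢKᵢ = 1.2121, Σzᵢ/Kᵢ = 1.8487 — both > 1, two phases present.
Iterate (Newton) starting at ψ = 0.5:
  ψ = 0.5000: g = -0.26458, g' = -0.7309 → ψ = 0.1380
  ψ = 0.1380: g = 0.02616, g' = -1.0558 → ψ = 0.1628
  ψ = 0.1628: g = 0.00085, g' = -0.9894 → ψ = 0.1636
Converged at ψ = 0.1636.
Compositions from xᵢ = zᵢ/(1+ψ(Kᵢ−1)), yᵢ = Kᵢxᵢ:
  n-butane: x = 0.1366, y = 0.5191
  acetone: x = 0.1243, y = 0.1094
  chloroform: x = 0.3344, y = 0.2542
  cyclohexane: x = 0.1999, y = 0.0600
  2-propanol: x = 0.2047, y = 0.0573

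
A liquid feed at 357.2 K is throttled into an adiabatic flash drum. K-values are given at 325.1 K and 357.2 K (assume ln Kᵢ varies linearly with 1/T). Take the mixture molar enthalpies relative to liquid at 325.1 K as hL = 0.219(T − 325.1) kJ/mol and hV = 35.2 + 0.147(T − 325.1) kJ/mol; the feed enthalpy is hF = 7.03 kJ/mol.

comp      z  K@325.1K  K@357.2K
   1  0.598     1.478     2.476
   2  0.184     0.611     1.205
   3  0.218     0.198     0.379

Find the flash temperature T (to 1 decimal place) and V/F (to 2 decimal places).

Adiabatic flash: solve Rachford–Rice at each trial T, then check hF = ψ·hV(T) + (1−ψ)·hL(T).
  T = 325.1 K: K = (1.478, 0.611, 0.198), RR gives ψ = 0.126, H_out = 4.419 kJ/mol
  T = 357.2 K: K = (2.476, 1.205, 0.379), RR gives ψ = 1.000, H_out = 39.919 kJ/mol
  T = 341.1 K: K = (1.935, 0.871, 0.278), RR gives ψ = 0.690, H_out = 26.997 kJ/mol
  T = 333.1 K: K = (1.697, 0.733, 0.236), RR gives ψ = 0.465, H_out = 17.842 kJ/mol
  T = 329.1 K: K = (1.585, 0.670, 0.216), RR gives ψ = 0.316, H_out = 11.926 kJ/mol
  T = 327.1 K: K = (1.531, 0.640, 0.207), RR gives ψ = 0.228, H_out = 8.423 kJ/mol
Linear interpolation between T = 325.1 (H_out = 4.419) and T = 327.1 (H_out = 8.423) on hF = 7.03 gives T ≈ 326.4 K, at which ψ = 0.19.

T = 326.4 K, V/F = 0.19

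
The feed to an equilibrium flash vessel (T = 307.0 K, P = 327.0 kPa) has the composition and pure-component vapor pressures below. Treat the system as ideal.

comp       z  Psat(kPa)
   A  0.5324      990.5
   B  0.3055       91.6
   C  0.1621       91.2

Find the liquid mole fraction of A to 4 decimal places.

x_A = 0.2620

Raoult's law: Kᵢ = Pᵢˢᵃᵗ/P = Pᵢˢᵃᵗ/327.0.
  K_A = 990.5/327.0 = 3.029052, K_B = 91.6/327.0 = 0.280122, K_C = 91.2/327.0 = 0.278899
Let ψ = V/F and solve Σ zᵢ(Kᵢ−1)/(1+ψ(Kᵢ−1)) = 0.
g(0) = ΣzᵢKᵢ − 1 = 0.7435 and g(1) = 1 − Σzᵢ/Kᵢ = -0.8476, so a root lies in (0, 1).
Iterate (Newton) starting at ψ = 0.5:
  ψ = 0.5000: g = 0.00984, g' = -1.1327 → ψ = 0.5087
Converged at ψ = 0.5087.
Compositions from xᵢ = zᵢ/(1+ψ(Kᵢ−1)), yᵢ = Kᵢxᵢ:
  A: x = 0.2620, y = 0.7936
  B: x = 0.4820, y = 0.1350
  C: x = 0.2560, y = 0.0714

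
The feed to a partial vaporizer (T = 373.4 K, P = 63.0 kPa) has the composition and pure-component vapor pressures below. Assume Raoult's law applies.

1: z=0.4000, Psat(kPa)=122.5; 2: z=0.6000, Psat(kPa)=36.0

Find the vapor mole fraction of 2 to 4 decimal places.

y_2 = 0.3931

Raoult's law: Kᵢ = Pᵢˢᵃᵗ/P = Pᵢˢᵃᵗ/63.0.
  K_1 = 122.5/63.0 = 1.944444, K_2 = 36.0/63.0 = 0.571429
Material balance + equilibrium reduce to Σ zᵢ(Kᵢ−1)/(1+ψ(Kᵢ−1)) = 0.
g(0) = ΣzᵢKᵢ − 1 = 0.1206 and g(1) = 1 − Σzᵢ/Kᵢ = -0.2557, so a root lies in (0, 1).
Newton–Raphson from ψ = 0.58:
  ψ = 0.5800: g = -0.09813, g' = -0.3441 → ψ = 0.2948
  ψ = 0.2948: g = 0.00116, g' = -0.3627 → ψ = 0.2980
Converged at ψ = 0.2980.
Compositions from xᵢ = zᵢ/(1+ψ(Kᵢ−1)), yᵢ = Kᵢxᵢ:
  1: x = 0.3121, y = 0.6069
  2: x = 0.6879, y = 0.3931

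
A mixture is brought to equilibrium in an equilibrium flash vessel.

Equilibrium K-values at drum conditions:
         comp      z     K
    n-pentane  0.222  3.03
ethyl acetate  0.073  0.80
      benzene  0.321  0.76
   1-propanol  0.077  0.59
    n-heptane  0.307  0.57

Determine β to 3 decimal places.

β = 0.287

Let β = V/F and solve Σ zᵢ(Kᵢ−1)/(1+β(Kᵢ−1)) = 0.
Feasibility: ΣzᵢKᵢ = 1.195, Σzᵢ/Kᵢ = 1.256 — both > 1, two phases present.
Iterate (Newton) starting at β = 0.52:
  β = 0.520: g = -0.0952, g' = -0.359 → β = 0.255
  β = 0.255: g = 0.0160, g' = -0.509 → β = 0.286
  β = 0.286: g = 0.0005, g' = -0.481 → β = 0.287
Converged at β = 0.287.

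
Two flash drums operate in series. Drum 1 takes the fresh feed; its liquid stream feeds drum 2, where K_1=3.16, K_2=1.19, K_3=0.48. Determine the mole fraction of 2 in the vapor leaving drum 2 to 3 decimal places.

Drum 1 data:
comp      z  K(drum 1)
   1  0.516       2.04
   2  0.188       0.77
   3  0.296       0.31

Drum 1:
Rachford–Rice: g(ψ₁) = Σ zᵢ(Kᵢ−1)/(1+ψ₁(Kᵢ−1)) = 0.
Feasibility: ΣzᵢKᵢ = 1.289, Σzᵢ/Kᵢ = 1.452 — both > 1, two phases present.
Iterate (Newton) starting at ψ₁ = 0.5:
  ψ₁ = 0.500: g = -0.0076, g' = -0.583 → ψ₁ = 0.487
Converged at ψ₁ = 0.487.
Drum-1 compositions:
  1: x = 0.343, y = 0.699
  2: x = 0.212, y = 0.163
  3: x = 0.446, y = 0.138
Drum-2 feed = drum-1 liquid: z₂ = (0.3426, 0.2117, 0.4457).
Drum 2:
Let ψ₂ = V/F and solve Σ zᵢ(Kᵢ−1)/(1+ψ₂(Kᵢ−1)) = 0.
Check two-phase: ΣzᵢKᵢ = 1.548 > 1 and Σzᵢ/Kᵢ = 1.215 > 1, so g(0) = 0.548 > 0 and g(1) = -0.215 < 0.
Iterate (Newton) starting at ψ₂ = 0.5:
  ψ₂ = 0.500: g = 0.0792, g' = -0.596 → ψ₂ = 0.633
  ψ₂ = 0.633: g = 0.0030, g' = -0.559 → ψ₂ = 0.638
Converged at ψ₂ = 0.638.
  1: x = 0.144, y = 0.455
  2: x = 0.189, y = 0.225
  3: x = 0.667, y = 0.320

y_2 (drum 2) = 0.225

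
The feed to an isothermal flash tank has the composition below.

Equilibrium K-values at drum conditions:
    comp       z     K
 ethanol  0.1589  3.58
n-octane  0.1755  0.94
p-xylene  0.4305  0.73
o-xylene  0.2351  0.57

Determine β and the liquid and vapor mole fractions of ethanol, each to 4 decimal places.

β = 0.2513, x_ethanol = 0.0964, y_ethanol = 0.3451

Newton iteration, β⁰ = 0.5:
  β = 0.5000: g = -0.09499, g' = -0.3149 → β = 0.1983
  β = 0.1983: g = 0.02722, g' = -0.5505 → β = 0.2478
  β = 0.2478: g = 0.00170, g' = -0.4848 → β = 0.2512
  β = 0.2512: g = 0.00001, g' = -0.4807 → β = 0.2513
Converged at β = 0.2513.
Compositions from xᵢ = zᵢ/(1+β(Kᵢ−1)), yᵢ = Kᵢxᵢ:
  ethanol: x = 0.0964, y = 0.3451
  n-octane: x = 0.1782, y = 0.1675
  p-xylene: x = 0.4618, y = 0.3371
  o-xylene: x = 0.2636, y = 0.1502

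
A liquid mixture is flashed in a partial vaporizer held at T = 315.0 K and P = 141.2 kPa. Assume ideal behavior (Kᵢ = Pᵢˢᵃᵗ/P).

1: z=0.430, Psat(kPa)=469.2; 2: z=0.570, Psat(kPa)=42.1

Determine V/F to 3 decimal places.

V/F = 0.367

Raoult's law: Kᵢ = Pᵢˢᵃᵗ/P = Pᵢˢᵃᵗ/141.2.
  K_1 = 469.2/141.2 = 3.32295, K_2 = 42.1/141.2 = 0.29816
Rachford–Rice: g(V/F) = Σ zᵢ(Kᵢ−1)/(1+V/F(Kᵢ−1)) = 0.
Check two-phase: ΣzᵢKᵢ = 1.599 > 1 and Σzᵢ/Kᵢ = 2.041 > 1, so g(0) = 0.599 > 0 and g(1) = -1.041 < 0.
Newton iteration, V/F⁰ = 0.58:
  V/F = 0.580: g = -0.2492, g' = -1.220 → V/F = 0.376
  V/F = 0.376: g = -0.0100, g' = -1.179 → V/F = 0.367
Converged at V/F = 0.367.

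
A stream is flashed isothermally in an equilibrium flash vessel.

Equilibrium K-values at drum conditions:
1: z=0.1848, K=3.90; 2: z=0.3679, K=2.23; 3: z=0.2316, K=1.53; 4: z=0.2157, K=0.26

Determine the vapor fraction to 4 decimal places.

ψ = 0.8754

Rachford–Rice: g(ψ) = Σ zᵢ(Kᵢ−1)/(1+ψ(Kᵢ−1)) = 0.
Check two-phase: ΣzᵢKᵢ = 1.9516 > 1 and Σzᵢ/Kᵢ = 1.1934 > 1, so g(0) = 0.9516 > 0 and g(1) = -0.1934 < 0.
Newton–Raphson from ψ = 0.41:
  ψ = 0.4100: g = 0.41734, g' = -0.8576 → ψ = 0.8966
  ψ = 0.8966: g = -0.02709, g' = -1.3188 → ψ = 0.8761
  ψ = 0.8761: g = -0.00085, g' = -1.2382 → ψ = 0.8754
Converged at ψ = 0.8754.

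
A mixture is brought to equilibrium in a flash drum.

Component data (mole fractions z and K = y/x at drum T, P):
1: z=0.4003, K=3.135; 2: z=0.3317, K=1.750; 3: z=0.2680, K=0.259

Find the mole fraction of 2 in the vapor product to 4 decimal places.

Let ψ = V/F and solve Σ zᵢ(Kᵢ−1)/(1+ψ(Kᵢ−1)) = 0.
Check two-phase: ΣzᵢKᵢ = 1.9048 > 1 and Σzᵢ/Kᵢ = 1.3520 > 1, so g(0) = 0.9048 > 0 and g(1) = -0.3520 < 0.
Iterate (Newton) starting at ψ = 0.5:
  ψ = 0.5000: g = 0.27883, g' = -0.8969 → ψ = 0.8109
  ψ = 0.8109: g = -0.02993, g' = -1.2404 → ψ = 0.7867
  ψ = 0.7867: g = -0.00082, g' = -1.1741 → ψ = 0.7860
Converged at ψ = 0.7860.
Compositions from xᵢ = zᵢ/(1+ψ(Kᵢ−1)), yᵢ = Kᵢxᵢ:
  1: x = 0.1495, y = 0.4686
  2: x = 0.2087, y = 0.3652
  3: x = 0.6419, y = 0.1662

y_2 = 0.3652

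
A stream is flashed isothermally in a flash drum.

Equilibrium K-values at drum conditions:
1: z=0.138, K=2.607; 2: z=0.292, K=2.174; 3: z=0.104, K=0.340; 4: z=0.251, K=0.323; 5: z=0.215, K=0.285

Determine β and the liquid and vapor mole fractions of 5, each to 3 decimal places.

β = 0.189, x_5 = 0.249, y_5 = 0.071

Let β = V/F and solve Σ zᵢ(Kᵢ−1)/(1+β(Kᵢ−1)) = 0.
Check two-phase: ΣzᵢKᵢ = 1.172 > 1 and Σzᵢ/Kᵢ = 2.025 > 1, so g(0) = 0.172 > 0 and g(1) = -1.025 < 0.
Newton–Raphson from β = 0.5:
  β = 0.500: g = -0.2596, g' = -0.899 → β = 0.211
  β = 0.211: g = -0.0190, g' = -0.827 → β = 0.188
  β = 0.188: g = 0.0001, g' = -0.837 → β = 0.189
Converged at β = 0.189.
Compositions from xᵢ = zᵢ/(1+β(Kᵢ−1)), yᵢ = Kᵢxᵢ:
  1: x = 0.106, y = 0.276
  2: x = 0.239, y = 0.520
  3: x = 0.119, y = 0.040
  4: x = 0.288, y = 0.093
  5: x = 0.249, y = 0.071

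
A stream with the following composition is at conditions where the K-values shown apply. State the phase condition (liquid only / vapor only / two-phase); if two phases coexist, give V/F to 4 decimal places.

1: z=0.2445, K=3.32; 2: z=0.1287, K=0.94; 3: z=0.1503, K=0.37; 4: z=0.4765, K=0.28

ΣzᵢKᵢ = 1.1217; Σzᵢ/Kᵢ = 2.3186.
Both exceed 1, so a two-phase solution exists.
Let ψ = V/F and solve Σ zᵢ(Kᵢ−1)/(1+ψ(Kᵢ−1)) = 0.
Iterate (Newton) starting at ψ = 0.63:
  ψ = 0.6300: g = -0.56249, g' = -1.2091 → ψ = 0.1648
  ψ = 0.1648: g = -0.09236, g' = -1.0815 → ψ = 0.0794
  ψ = 0.0794: g = 0.00771, g' = -1.2829 → ψ = 0.0854
Converged at ψ = 0.0854.

two-phase, V/F = 0.0854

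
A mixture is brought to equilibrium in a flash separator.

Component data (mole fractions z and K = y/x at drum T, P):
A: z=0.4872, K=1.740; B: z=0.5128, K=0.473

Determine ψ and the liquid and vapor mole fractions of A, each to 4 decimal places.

Rachford–Rice: g(ψ) = Σ zᵢ(Kᵢ−1)/(1+ψ(Kᵢ−1)) = 0.
g(0) = ΣzᵢKᵢ − 1 = 0.0903 and g(1) = 1 − Σzᵢ/Kᵢ = -0.3641, so a root lies in (0, 1).
Binary case is linear: z₁(K₁−1)(1+ψ(K₂−1)) + z₂(K₂−1)(1+ψ(K₁−1)) = 0
⇒ ψ = [z₁(K₁−1)+z₂(K₂−1)] / [−(K₁−1)(K₂−1)] = 0.09028/0.38998 = 0.2315
Compositions from xᵢ = zᵢ/(1+ψ(Kᵢ−1)), yᵢ = Kᵢxᵢ:
  A: x = 0.4159, y = 0.7237
  B: x = 0.5841, y = 0.2763

ψ = 0.2315, x_A = 0.4159, y_A = 0.7237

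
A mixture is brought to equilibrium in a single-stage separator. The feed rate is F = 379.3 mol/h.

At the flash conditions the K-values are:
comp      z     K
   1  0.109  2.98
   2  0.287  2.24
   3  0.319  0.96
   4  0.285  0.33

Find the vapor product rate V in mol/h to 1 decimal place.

V = 208.3 mol/h

Rachford–Rice: g(V/F) = Σ zᵢ(Kᵢ−1)/(1+V/F(Kᵢ−1)) = 0.
g(0) = ΣzᵢKᵢ − 1 = 0.368 and g(1) = 1 − Σzᵢ/Kᵢ = -0.361, so a root lies in (0, 1).
Newton–Raphson from V/F = 0.61:
  V/F = 0.610: g = -0.0356, g' = -0.597 → V/F = 0.550
  V/F = 0.550: g = -0.0007, g' = -0.575 → V/F = 0.549
Converged at V/F = 0.549.
Then V = V/F·F = 0.5491·379.3 = 208.3 mol/h and L = F − V = 171.0 mol/h.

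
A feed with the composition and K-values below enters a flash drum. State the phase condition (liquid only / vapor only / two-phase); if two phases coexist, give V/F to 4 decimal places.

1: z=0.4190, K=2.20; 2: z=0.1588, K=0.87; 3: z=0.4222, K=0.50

two-phase, V/F = 0.5252

ΣzᵢKᵢ = 1.2711; Σzᵢ/Kᵢ = 1.2174.
Both exceed 1, so a two-phase solution exists.
Let ψ = V/F and solve Σ zᵢ(Kᵢ−1)/(1+ψ(Kᵢ−1)) = 0.
Newton iteration, ψ⁰ = 0.35:
  ψ = 0.3500: g = 0.07658, g' = -0.4573 → ψ = 0.5175
  ψ = 0.5175: g = 0.00327, g' = -0.4248 → ψ = 0.5252
Converged at ψ = 0.5252.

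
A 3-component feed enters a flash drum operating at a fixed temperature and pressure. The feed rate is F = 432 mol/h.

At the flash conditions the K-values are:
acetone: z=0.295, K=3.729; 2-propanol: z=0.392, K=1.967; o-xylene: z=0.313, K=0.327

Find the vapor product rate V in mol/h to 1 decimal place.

Let ψ = V/F and solve Σ zᵢ(Kᵢ−1)/(1+ψ(Kᵢ−1)) = 0.
Check two-phase: ΣzᵢKᵢ = 1.973 > 1 and Σzᵢ/Kᵢ = 1.236 > 1, so g(0) = 0.973 > 0 and g(1) = -0.236 < 0.
Newton–Raphson from ψ = 0.5:
  ψ = 0.500: g = 0.2785, g' = -0.882 → ψ = 0.816
  ψ = 0.816: g = -0.0058, g' = -1.023 → ψ = 0.810
Converged at ψ = 0.810.
Then V = ψ·F = 0.8102·432 = 350.0 mol/h and L = F − V = 82.0 mol/h.

V = 350.0 mol/h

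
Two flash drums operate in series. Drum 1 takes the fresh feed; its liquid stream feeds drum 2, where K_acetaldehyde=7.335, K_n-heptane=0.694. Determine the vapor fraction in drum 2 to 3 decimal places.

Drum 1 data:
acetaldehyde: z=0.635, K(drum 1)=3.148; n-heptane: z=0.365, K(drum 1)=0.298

Drum 1:
Newton iteration, ψ₁⁰ = 0.5:
  ψ₁ = 0.500: g = 0.2628, g' = -1.108 → ψ₁ = 0.737
  ψ₁ = 0.737: g = -0.0031, g' = -1.212 → ψ₁ = 0.735
Converged at ψ₁ = 0.735.
Drum-1 compositions:
  acetaldehyde: x = 0.246, y = 0.775
  n-heptane: x = 0.754, y = 0.225
Drum-2 feed = drum-1 liquid: z₂ = (0.2463, 0.7537).
Drum 2:
Rachford–Rice: g(ψ₂) = Σ zᵢ(Kᵢ−1)/(1+ψ₂(Kᵢ−1)) = 0.
g(0) = ΣzᵢKᵢ − 1 = 1.330 and g(1) = 1 − Σzᵢ/Kᵢ = -0.120, so a root lies in (0, 1).
Binary case is linear: z₁(K₁−1)(1+ψ₂(K₂−1)) + z₂(K₂−1)(1+ψ₂(K₁−1)) = 0
⇒ ψ₂ = [z₁(K₁−1)+z₂(K₂−1)] / [−(K₁−1)(K₂−1)] = 1.3298/1.9385 = 0.686
  acetaldehyde: x = 0.046, y = 0.338
  n-heptane: x = 0.954, y = 0.662

V/F (drum 2) = 0.686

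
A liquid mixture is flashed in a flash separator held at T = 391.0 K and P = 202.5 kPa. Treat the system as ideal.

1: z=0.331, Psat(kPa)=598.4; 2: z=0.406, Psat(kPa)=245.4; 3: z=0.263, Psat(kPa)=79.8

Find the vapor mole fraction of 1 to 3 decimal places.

Raoult's law: Kᵢ = Pᵢˢᵃᵗ/P = Pᵢˢᵃᵗ/202.5.
  K_1 = 598.4/202.5 = 2.95506, K_2 = 245.4/202.5 = 1.21185, K_3 = 79.8/202.5 = 0.39407
Let β = V/F and solve Σ zᵢ(Kᵢ−1)/(1+β(Kᵢ−1)) = 0.
g(0) = ΣzᵢKᵢ − 1 = 0.574 and g(1) = 1 − Σzᵢ/Kᵢ = -0.114, so a root lies in (0, 1).
Newton–Raphson from β = 0.5:
  β = 0.500: g = 0.1764, g' = -0.537 → β = 0.828
  β = 0.828: g = 0.0003, g' = -0.587 → β = 0.829
Converged at β = 0.829.
Compositions from xᵢ = zᵢ/(1+β(Kᵢ−1)), yᵢ = Kᵢxᵢ:
  1: x = 0.126, y = 0.373
  2: x = 0.345, y = 0.419
  3: x = 0.528, y = 0.208

y_1 = 0.373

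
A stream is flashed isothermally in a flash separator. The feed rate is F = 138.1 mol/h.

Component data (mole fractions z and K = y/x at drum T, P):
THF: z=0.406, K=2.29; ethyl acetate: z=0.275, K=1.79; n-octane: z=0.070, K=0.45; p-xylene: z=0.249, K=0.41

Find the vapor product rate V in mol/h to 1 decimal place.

V = 120.1 mol/h

Rachford–Rice: g(V/F) = Σ zᵢ(Kᵢ−1)/(1+V/F(Kᵢ−1)) = 0.
Check two-phase: ΣzᵢKᵢ = 1.556 > 1 and Σzᵢ/Kᵢ = 1.094 > 1, so g(0) = 0.556 > 0 and g(1) = -0.094 < 0.
Newton iteration, V/F⁰ = 0.64:
  V/F = 0.640: g = 0.1357, g' = -0.553 → V/F = 0.886
  V/F = 0.886: g = -0.0105, g' = -0.667 → V/F = 0.870
Converged at V/F = 0.870.
Then V = V/F·F = 0.8698·138.1 = 120.1 mol/h and L = F − V = 18.0 mol/h.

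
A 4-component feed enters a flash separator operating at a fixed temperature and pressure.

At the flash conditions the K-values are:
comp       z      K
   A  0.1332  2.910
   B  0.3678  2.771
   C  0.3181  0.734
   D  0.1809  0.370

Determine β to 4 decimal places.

β = 0.8536

Material balance + equilibrium reduce to Σ zᵢ(Kᵢ−1)/(1+β(Kᵢ−1)) = 0.
g(0) = ΣzᵢKᵢ − 1 = 0.7072 and g(1) = 1 − Σzᵢ/Kᵢ = -0.1008, so a root lies in (0, 1).
Iterate (Newton) starting at β = 0.5:
  β = 0.5000: g = 0.21163, g' = -0.6346 → β = 0.8335
  β = 0.8335: g = 0.01252, g' = -0.6160 → β = 0.8538
  β = 0.8538: g = -0.00011, g' = -0.6269 → β = 0.8536
Converged at β = 0.8536.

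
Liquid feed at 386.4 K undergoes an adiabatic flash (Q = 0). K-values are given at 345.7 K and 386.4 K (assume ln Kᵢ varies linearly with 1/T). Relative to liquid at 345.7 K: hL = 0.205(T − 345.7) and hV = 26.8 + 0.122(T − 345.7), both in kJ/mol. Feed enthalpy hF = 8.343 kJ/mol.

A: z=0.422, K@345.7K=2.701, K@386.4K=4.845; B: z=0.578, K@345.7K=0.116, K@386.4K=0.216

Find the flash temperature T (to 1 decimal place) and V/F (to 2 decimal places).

T = 357.2 K, V/F = 0.23

Adiabatic flash: solve Rachford–Rice at each trial T, then check hF = ψ·hV(T) + (1−ψ)·hL(T).
  T = 345.7 K: K = (2.701, 0.116), RR gives ψ = 0.138, H_out = 3.687 kJ/mol
  T = 386.4 K: K = (4.845, 0.216), RR gives ψ = 0.388, H_out = 17.430 kJ/mol
  T = 366.0 K: K = (3.674, 0.161), RR gives ψ = 0.287, H_out = 11.364 kJ/mol
  T = 355.9 K: K = (3.166, 0.137), RR gives ψ = 0.222, H_out = 7.863 kJ/mol
  T = 360.9 K: K = (3.412, 0.149), RR gives ψ = 0.256, H_out = 9.656 kJ/mol
  T = 358.4 K: K = (3.288, 0.143), RR gives ψ = 0.240, H_out = 8.776 kJ/mol
  T = 357.1 K: K = (3.224, 0.140), RR gives ψ = 0.231, H_out = 8.306 kJ/mol
Linear interpolation between T = 357.1 (H_out = 8.306) and T = 358.4 (H_out = 8.776) on hF = 8.343 gives T ≈ 357.2 K, at which ψ = 0.23.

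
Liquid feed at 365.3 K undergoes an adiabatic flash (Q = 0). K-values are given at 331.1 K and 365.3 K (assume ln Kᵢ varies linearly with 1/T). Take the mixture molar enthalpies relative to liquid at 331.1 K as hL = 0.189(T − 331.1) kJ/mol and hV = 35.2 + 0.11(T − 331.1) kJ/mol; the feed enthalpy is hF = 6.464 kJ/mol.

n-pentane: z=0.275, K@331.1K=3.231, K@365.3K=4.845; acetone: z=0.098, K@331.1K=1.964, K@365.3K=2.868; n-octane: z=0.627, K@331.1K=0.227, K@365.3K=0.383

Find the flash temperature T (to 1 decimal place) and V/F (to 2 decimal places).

T = 333.9 K, V/F = 0.17

Adiabatic flash: solve Rachford–Rice at each trial T, then check hF = ψ·hV(T) + (1−ψ)·hL(T).
  T = 331.1 K: K = (3.231, 1.964, 0.227), RR gives ψ = 0.145, H_out = 5.120 kJ/mol
  T = 365.3 K: K = (4.845, 2.868, 0.383), RR gives ψ = 0.407, H_out = 19.681 kJ/mol
  T = 348.2 K: K = (3.996, 2.396, 0.299), RR gives ψ = 0.279, H_out = 12.689 kJ/mol
  T = 339.6 K: K = (3.601, 2.173, 0.261), RR gives ψ = 0.215, H_out = 9.022 kJ/mol
  T = 335.4 K: K = (3.415, 2.069, 0.244), RR gives ψ = 0.181, H_out = 7.139 kJ/mol
  T = 333.2 K: K = (3.320, 2.015, 0.235), RR gives ψ = 0.163, H_out = 6.119 kJ/mol
Linear interpolation between T = 333.2 (H_out = 6.119) and T = 335.4 (H_out = 7.139) on hF = 6.464 gives T ≈ 333.9 K, at which ψ = 0.17.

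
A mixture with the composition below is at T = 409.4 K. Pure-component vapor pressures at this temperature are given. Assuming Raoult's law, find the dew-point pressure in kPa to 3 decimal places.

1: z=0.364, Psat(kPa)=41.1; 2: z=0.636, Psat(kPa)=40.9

Pdew = 40.973 kPa

At the dew point ψ → 1, so Σzᵢ/Kᵢ = 1 with Kᵢ = Pᵢˢᵃᵗ/P ⇒ 1/P = Σzᵢ/Pᵢˢᵃᵗ.
1/P = 0.364/41.1 + 0.636/40.9 = 0.024407 ⇒ P = 40.973 kPa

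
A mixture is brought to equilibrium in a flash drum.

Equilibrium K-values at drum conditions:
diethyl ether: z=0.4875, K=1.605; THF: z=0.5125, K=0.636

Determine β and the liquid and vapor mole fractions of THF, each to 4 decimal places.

β = 0.4922, x_THF = 0.6244, y_THF = 0.3971

Newton–Raphson from β = 0.5:
  β = 0.5000: g = -0.00162, g' = -0.2067 → β = 0.4922
Converged at β = 0.4922.
Compositions from xᵢ = zᵢ/(1+β(Kᵢ−1)), yᵢ = Kᵢxᵢ:
  diethyl ether: x = 0.3756, y = 0.6029
  THF: x = 0.6244, y = 0.3971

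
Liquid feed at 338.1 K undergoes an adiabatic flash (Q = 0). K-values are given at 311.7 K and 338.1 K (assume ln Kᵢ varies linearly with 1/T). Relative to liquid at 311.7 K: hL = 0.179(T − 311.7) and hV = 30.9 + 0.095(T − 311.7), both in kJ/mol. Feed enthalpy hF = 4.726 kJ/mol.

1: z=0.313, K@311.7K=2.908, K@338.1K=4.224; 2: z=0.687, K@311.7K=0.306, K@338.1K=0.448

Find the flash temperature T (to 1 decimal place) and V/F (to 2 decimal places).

Adiabatic flash: solve Rachford–Rice at each trial T, then check hF = ψ·hV(T) + (1−ψ)·hL(T).
  T = 311.7 K: K = (2.908, 0.306), RR gives ψ = 0.091, H_out = 2.810 kJ/mol
  T = 338.1 K: K = (4.224, 0.448), RR gives ψ = 0.354, H_out = 14.877 kJ/mol
  T = 324.9 K: K = (3.531, 0.373), RR gives ψ = 0.228, H_out = 9.153 kJ/mol
  T = 318.3 K: K = (3.211, 0.339), RR gives ψ = 0.163, H_out = 6.113 kJ/mol
  T = 315.0 K: K = (3.057, 0.322), RR gives ψ = 0.128, H_out = 4.503 kJ/mol
  T = 316.6 K: K = (3.131, 0.330), RR gives ψ = 0.145, H_out = 5.293 kJ/mol
  T = 315.8 K: K = (3.094, 0.326), RR gives ψ = 0.136, H_out = 4.901 kJ/mol
Linear interpolation between T = 315.0 (H_out = 4.503) and T = 315.8 (H_out = 4.901) on hF = 4.726 gives T ≈ 315.4 K, at which ψ = 0.13.

T = 315.4 K, V/F = 0.13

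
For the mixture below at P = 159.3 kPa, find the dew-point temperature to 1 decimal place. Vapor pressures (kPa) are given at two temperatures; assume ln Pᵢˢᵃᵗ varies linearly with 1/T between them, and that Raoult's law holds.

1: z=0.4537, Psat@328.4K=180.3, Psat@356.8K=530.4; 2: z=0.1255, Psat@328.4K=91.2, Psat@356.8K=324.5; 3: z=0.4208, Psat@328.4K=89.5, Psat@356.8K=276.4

T = 335.8 K

Dew-point temperature: Σzᵢ·P/Pᵢˢᵃᵗ(T) = 1. Interpolate ln Pᵢˢᵃᵗ = aᵢ + bᵢ/T.
  T = 328.4 K: ΣzᵢP/Pᵢˢᵃᵗ = 1.3690
  T = 356.8 K: ΣzᵢP/Pᵢˢᵃᵗ = 0.4404
  T = 342.6 K: ΣzᵢP/Pᵢˢᵃᵗ = 0.7581
  T = 335.5 K: ΣzᵢP/Pᵢˢᵃᵗ = 1.0123
  T = 339.1 K: ΣzᵢP/Pᵢˢᵃᵗ = 0.8729
  T = 337.3 K: ΣzᵢP/Pᵢˢᵃᵗ = 0.9396
Interpolating between 335.5 K and 337.3 K gives T ≈ 335.8 K.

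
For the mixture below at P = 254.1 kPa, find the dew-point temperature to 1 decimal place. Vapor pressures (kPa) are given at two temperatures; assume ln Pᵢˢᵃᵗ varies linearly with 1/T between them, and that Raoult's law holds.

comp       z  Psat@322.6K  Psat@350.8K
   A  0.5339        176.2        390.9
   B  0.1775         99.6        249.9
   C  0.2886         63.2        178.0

T = 348.7 K

Dew-point temperature: Σzᵢ·P/Pᵢˢᵃᵗ(T) = 1. Interpolate ln Pᵢˢᵃᵗ = aᵢ + bᵢ/T.
  T = 322.6 K: ΣzᵢP/Pᵢˢᵃᵗ = 2.3831
  T = 350.8 K: ΣzᵢP/Pᵢˢᵃᵗ = 0.9395
  T = 336.7 K: ΣzᵢP/Pᵢˢᵃᵗ = 1.4654
  T = 343.8 K: ΣzᵢP/Pᵢˢᵃᵗ = 1.1658
  T = 347.3 K: ΣzᵢP/Pᵢˢᵃᵗ = 1.0453
  T = 349.1 K: ΣzᵢP/Pᵢˢᵃᵗ = 0.9892
  T = 348.2 K: ΣzᵢP/Pᵢˢᵃᵗ = 1.0168
Interpolating between 348.2 K and 349.1 K gives T ≈ 348.7 K.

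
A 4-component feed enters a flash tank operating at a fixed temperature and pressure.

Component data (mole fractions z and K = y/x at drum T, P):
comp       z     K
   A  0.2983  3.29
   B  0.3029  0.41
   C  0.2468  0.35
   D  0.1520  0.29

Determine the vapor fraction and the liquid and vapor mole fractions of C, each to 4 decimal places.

Material balance + equilibrium reduce to Σ zᵢ(Kᵢ−1)/(1+ψ(Kᵢ−1)) = 0.
Feasibility: ΣzᵢKᵢ = 1.2361, Σzᵢ/Kᵢ = 2.0587 — both > 1, two phases present.
Newton iteration, ψ⁰ = 0.61:
  ψ = 0.6100: g = -0.45038, g' = -1.0543 → ψ = 0.1828
  ψ = 0.1828: g = -0.02489, g' = -1.1452 → ψ = 0.1611
  ψ = 0.1611: g = 0.00049, g' = -1.1913 → ψ = 0.1615
Converged at ψ = 0.1615.
Compositions from xᵢ = zᵢ/(1+ψ(Kᵢ−1)), yᵢ = Kᵢxᵢ:
  A: x = 0.2178, y = 0.7164
  B: x = 0.3348, y = 0.1373
  C: x = 0.2757, y = 0.0965
  D: x = 0.1717, y = 0.0498

ψ = 0.1615, x_C = 0.2757, y_C = 0.0965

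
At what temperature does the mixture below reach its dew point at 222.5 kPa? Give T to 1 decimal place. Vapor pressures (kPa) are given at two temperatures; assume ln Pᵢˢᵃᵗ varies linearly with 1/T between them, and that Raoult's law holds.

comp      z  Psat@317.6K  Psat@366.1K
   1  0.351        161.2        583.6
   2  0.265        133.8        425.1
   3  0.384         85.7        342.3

Dew-point temperature: Σzᵢ·P/Pᵢˢᵃᵗ(T) = 1. Interpolate ln Pᵢˢᵃᵗ = aᵢ + bᵢ/T.
  T = 317.6 K: ΣzᵢP/Pᵢˢᵃᵗ = 1.9221
  T = 366.1 K: ΣzᵢP/Pᵢˢᵃᵗ = 0.5221
  T = 341.9 K: ΣzᵢP/Pᵢˢᵃᵗ = 0.9542
  T = 329.8 K: ΣzᵢP/Pᵢˢᵃᵗ = 1.3346
  T = 335.9 K: ΣzᵢP/Pᵢˢᵃᵗ = 1.1235
  T = 338.9 K: ΣzᵢP/Pᵢˢᵃᵗ = 1.0346
  T = 340.4 K: ΣzᵢP/Pᵢˢᵃᵗ = 0.9934
Interpolating between 338.9 K and 340.4 K gives T ≈ 340.2 K.

T = 340.2 K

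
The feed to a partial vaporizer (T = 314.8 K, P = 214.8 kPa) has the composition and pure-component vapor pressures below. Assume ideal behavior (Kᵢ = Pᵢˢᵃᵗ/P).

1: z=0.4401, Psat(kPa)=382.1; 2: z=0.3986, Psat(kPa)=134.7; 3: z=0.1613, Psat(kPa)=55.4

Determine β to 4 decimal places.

Raoult's law: Kᵢ = Pᵢˢᵃᵗ/P = Pᵢˢᵃᵗ/214.8.
  K_1 = 382.1/214.8 = 1.778864, K_2 = 134.7/214.8 = 0.627095, K_3 = 55.4/214.8 = 0.257914
Rachford–Rice: g(β) = Σ zᵢ(Kᵢ−1)/(1+β(Kᵢ−1)) = 0.
g(0) = ΣzᵢKᵢ − 1 = 0.0744 and g(1) = 1 − Σzᵢ/Kᵢ = -0.5084, so a root lies in (0, 1).
Newton iteration, β⁰ = 0.5:
  β = 0.5000: g = -0.12631, g' = -0.4466 → β = 0.2172
  β = 0.2172: g = -0.01124, g' = -0.3872 → β = 0.1881
Converged at β = 0.1881.

β = 0.1881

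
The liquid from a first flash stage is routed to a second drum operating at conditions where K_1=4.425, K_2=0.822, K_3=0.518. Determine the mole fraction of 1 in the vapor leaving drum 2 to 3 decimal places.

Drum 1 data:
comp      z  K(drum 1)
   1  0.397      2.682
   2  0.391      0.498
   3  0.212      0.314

Drum 1:
Rachford–Rice: g(ψ₁) = Σ zᵢ(Kᵢ−1)/(1+ψ₁(Kᵢ−1)) = 0.
Feasibility: ΣzᵢKᵢ = 1.326, Σzᵢ/Kᵢ = 1.608 — both > 1, two phases present.
Iterate (Newton) starting at ψ₁ = 0.5:
  ψ₁ = 0.500: g = -0.1207, g' = -0.738 → ψ₁ = 0.336
  ψ₁ = 0.336: g = 0.0012, g' = -0.769 → ψ₁ = 0.338
Converged at ψ₁ = 0.338.
Drum-1 compositions:
  1: x = 0.253, y = 0.679
  2: x = 0.471, y = 0.235
  3: x = 0.276, y = 0.087
Drum-2 feed = drum-1 liquid: z₂ = (0.2531, 0.4709, 0.2760).
Drum 2:
Newton–Raphson from ψ₂ = 0.5:
  ψ₂ = 0.500: g = 0.0523, g' = -0.533 → ψ₂ = 0.598
  ψ₂ = 0.598: g = 0.0036, g' = -0.465 → ψ₂ = 0.606
Converged at ψ₂ = 0.606.
  1: x = 0.082, y = 0.364
  2: x = 0.528, y = 0.434
  3: x = 0.390, y = 0.202

y_1 (drum 2) = 0.364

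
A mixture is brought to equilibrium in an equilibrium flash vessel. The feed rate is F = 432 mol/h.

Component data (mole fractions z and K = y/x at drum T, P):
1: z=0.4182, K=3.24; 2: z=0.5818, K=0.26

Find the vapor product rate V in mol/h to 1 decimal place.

V = 131.9 mol/h

Material balance + equilibrium reduce to Σ zᵢ(Kᵢ−1)/(1+β(Kᵢ−1)) = 0.
Feasibility: ΣzᵢKᵢ = 1.5062, Σzᵢ/Kᵢ = 2.3668 — both > 1, two phases present.
Iterate (Newton) starting at β = 0.38:
  β = 0.3800: g = -0.09293, g' = -1.2289 → β = 0.3044
  β = 0.3044: g = 0.00130, g' = -1.2726 → β = 0.3054
Converged at β = 0.3054.
Then V = β·F = 0.3054·432 = 131.9 mol/h and L = F − V = 300.1 mol/h.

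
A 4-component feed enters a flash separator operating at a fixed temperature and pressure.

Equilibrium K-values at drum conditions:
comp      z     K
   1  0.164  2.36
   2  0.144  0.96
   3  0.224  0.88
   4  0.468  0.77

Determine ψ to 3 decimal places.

Let ψ = V/F and solve Σ zᵢ(Kᵢ−1)/(1+ψ(Kᵢ−1)) = 0.
Feasibility: ΣzᵢKᵢ = 1.083, Σzᵢ/Kᵢ = 1.082 — both > 1, two phases present.
Newton–Raphson from ψ = 0.5:
  ψ = 0.500: g = -0.0233, g' = -0.143 → ψ = 0.337
  ψ = 0.337: g = 0.0024, g' = -0.176 → ψ = 0.351
Converged at ψ = 0.351.

ψ = 0.351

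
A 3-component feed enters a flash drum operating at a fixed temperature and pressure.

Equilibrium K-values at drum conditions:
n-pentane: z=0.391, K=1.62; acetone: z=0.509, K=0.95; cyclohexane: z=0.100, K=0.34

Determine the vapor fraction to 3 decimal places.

ψ = 0.783

Rachford–Rice: g(ψ) = Σ zᵢ(Kᵢ−1)/(1+ψ(Kᵢ−1)) = 0.
g(0) = ΣzᵢKᵢ − 1 = 0.151 and g(1) = 1 − Σzᵢ/Kᵢ = -0.071, so a root lies in (0, 1).
Newton iteration, ψ⁰ = 0.5:
  ψ = 0.500: g = 0.0604, g' = -0.186 → ψ = 0.825
  ψ = 0.825: g = -0.0111, g' = -0.277 → ψ = 0.785
  ψ = 0.785: g = -0.0004, g' = -0.257 → ψ = 0.783
Converged at ψ = 0.783.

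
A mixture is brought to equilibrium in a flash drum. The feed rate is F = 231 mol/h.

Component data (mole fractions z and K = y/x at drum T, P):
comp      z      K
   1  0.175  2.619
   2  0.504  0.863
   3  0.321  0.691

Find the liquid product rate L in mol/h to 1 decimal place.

L = 153.0 mol/h

Rachford–Rice: g(β) = Σ zᵢ(Kᵢ−1)/(1+β(Kᵢ−1)) = 0.
g(0) = ΣzᵢKᵢ − 1 = 0.115 and g(1) = 1 − Σzᵢ/Kᵢ = -0.115, so a root lies in (0, 1).
Newton–Raphson from β = 0.5:
  β = 0.500: g = -0.0349, g' = -0.194 → β = 0.320
  β = 0.320: g = 0.0043, g' = -0.247 → β = 0.338
Converged at β = 0.338.
Then V = β·F = 0.3378·231 = 78.0 mol/h and L = F − V = 153.0 mol/h.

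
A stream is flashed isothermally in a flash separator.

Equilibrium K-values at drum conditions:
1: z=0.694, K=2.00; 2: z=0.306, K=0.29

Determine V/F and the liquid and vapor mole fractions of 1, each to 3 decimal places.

V/F = 0.671, x_1 = 0.415, y_1 = 0.830

Rachford–Rice: g(V/F) = Σ zᵢ(Kᵢ−1)/(1+V/F(Kᵢ−1)) = 0.
Check two-phase: ΣzᵢKᵢ = 1.477 > 1 and Σzᵢ/Kᵢ = 1.402 > 1, so g(0) = 0.477 > 0 and g(1) = -0.402 < 0.
Binary case is linear: z₁(K₁−1)(1+V/F(K₂−1)) + z₂(K₂−1)(1+V/F(K₁−1)) = 0
⇒ V/F = [z₁(K₁−1)+z₂(K₂−1)] / [−(K₁−1)(K₂−1)] = 0.4767/0.7100 = 0.671
Compositions from xᵢ = zᵢ/(1+V/F(Kᵢ−1)), yᵢ = Kᵢxᵢ:
  1: x = 0.415, y = 0.830
  2: x = 0.585, y = 0.170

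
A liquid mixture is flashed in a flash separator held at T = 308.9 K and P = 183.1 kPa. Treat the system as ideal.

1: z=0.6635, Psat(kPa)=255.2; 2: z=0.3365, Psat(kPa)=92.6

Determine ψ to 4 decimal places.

ψ = 0.4878

Raoult's law: Kᵢ = Pᵢˢᵃᵗ/P = Pᵢˢᵃᵗ/183.1.
  K_1 = 255.2/183.1 = 1.393774, K_2 = 92.6/183.1 = 0.505735
Binary case is linear: z₁(K₁−1)(1+ψ(K₂−1)) + z₂(K₂−1)(1+ψ(K₁−1)) = 0
⇒ ψ = [z₁(K₁−1)+z₂(K₂−1)] / [−(K₁−1)(K₂−1)] = 0.09495/0.19463 = 0.4878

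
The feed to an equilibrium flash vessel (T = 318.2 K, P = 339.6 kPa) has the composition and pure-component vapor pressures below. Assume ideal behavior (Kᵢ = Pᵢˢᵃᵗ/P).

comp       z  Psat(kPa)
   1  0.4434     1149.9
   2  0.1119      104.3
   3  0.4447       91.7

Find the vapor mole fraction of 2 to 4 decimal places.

y_2 = 0.0467

Raoult's law: Kᵢ = Pᵢˢᵃᵗ/P = Pᵢˢᵃᵗ/339.6.
  K_1 = 1149.9/339.6 = 3.386042, K_2 = 104.3/339.6 = 0.307126, K_3 = 91.7/339.6 = 0.270024
Newton–Raphson from ψ = 0.5:
  ψ = 0.5000: g = -0.14741, g' = -1.2383 → ψ = 0.3810
  ψ = 0.3810: g = -0.00080, g' = -1.2466 → ψ = 0.3803
Converged at ψ = 0.3803.
Compositions from xᵢ = zᵢ/(1+ψ(Kᵢ−1)), yᵢ = Kᵢxᵢ:
  1: x = 0.2325, y = 0.7871
  2: x = 0.1519, y = 0.0467
  3: x = 0.6156, y = 0.1662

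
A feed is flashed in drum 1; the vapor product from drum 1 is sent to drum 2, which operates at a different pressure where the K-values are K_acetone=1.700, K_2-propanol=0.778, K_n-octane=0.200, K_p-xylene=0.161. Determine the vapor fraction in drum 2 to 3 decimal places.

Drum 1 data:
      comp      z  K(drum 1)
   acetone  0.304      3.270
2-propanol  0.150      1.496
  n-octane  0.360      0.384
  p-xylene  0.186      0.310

Drum 1:
Material balance + equilibrium reduce to Σ zᵢ(Kᵢ−1)/(1+ψ₁(Kᵢ−1)) = 0.
g(0) = ΣzᵢKᵢ − 1 = 0.414 and g(1) = 1 − Σzᵢ/Kᵢ = -0.731, so a root lies in (0, 1).
Iterate (Newton) starting at ψ₁ = 0.67:
  ψ₁ = 0.670: g = -0.2867, g' = -0.970 → ψ₁ = 0.374
  ψ₁ = 0.374: g = -0.0254, g' = -0.876 → ψ₁ = 0.345
  ψ₁ = 0.345: g = 0.0002, g' = -0.892 → ψ₁ = 0.346
Converged at ψ₁ = 0.346.
Drum-1 compositions:
  acetone: x = 0.170, y = 0.557
  2-propanol: x = 0.128, y = 0.192
  n-octane: x = 0.457, y = 0.176
  p-xylene: x = 0.244, y = 0.076
Drum-2 feed = drum-1 vapor: z₂ = (0.5571, 0.1916, 0.1756, 0.0757).
Drum 2:
Rachford–Rice: g(ψ₂) = Σ zᵢ(Kᵢ−1)/(1+ψ₂(Kᵢ−1)) = 0.
Feasibility: ΣzᵢKᵢ = 1.143, Σzᵢ/Kᵢ = 1.922 — both > 1, two phases present.
Iterate (Newton) starting at ψ₂ = 0.36:
  ψ₂ = 0.360: g = -0.0231, g' = -0.516 → ψ₂ = 0.315
  ψ₂ = 0.315: g = -0.0005, g' = -0.494 → ψ₂ = 0.314
Converged at ψ₂ = 0.314.
  acetone: x = 0.457, y = 0.776
  2-propanol: x = 0.206, y = 0.160
  n-octane: x = 0.235, y = 0.047
  p-xylene: x = 0.103, y = 0.017

V/F (drum 2) = 0.314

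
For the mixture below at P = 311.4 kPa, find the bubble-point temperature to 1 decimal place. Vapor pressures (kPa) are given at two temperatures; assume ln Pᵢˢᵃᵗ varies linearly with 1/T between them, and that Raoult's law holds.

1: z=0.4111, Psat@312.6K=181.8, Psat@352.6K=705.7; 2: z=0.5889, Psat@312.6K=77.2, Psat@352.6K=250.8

Bubble-point temperature: ΣzᵢPᵢˢᵃᵗ(T) = P. Interpolate ln Pᵢˢᵃᵗ = aᵢ + bᵢ/T.
  T = 312.6 K: ΣzᵢPᵢˢᵃᵗ = 120.20 kPa
  T = 352.6 K: ΣzᵢPᵢˢᵃᵗ = 437.81 kPa
  T = 332.6 K: ΣzᵢPᵢˢᵃᵗ = 238.28 kPa
  T = 342.6 K: ΣzᵢPᵢˢᵃᵗ = 325.80 kPa
  T = 337.6 K: ΣzᵢPᵢˢᵃᵗ = 279.25 kPa
  T = 340.1 K: ΣzᵢPᵢˢᵃᵗ = 301.80 kPa
Interpolating between 340.1 K and 342.6 K gives T ≈ 341.1 K.

T = 341.1 K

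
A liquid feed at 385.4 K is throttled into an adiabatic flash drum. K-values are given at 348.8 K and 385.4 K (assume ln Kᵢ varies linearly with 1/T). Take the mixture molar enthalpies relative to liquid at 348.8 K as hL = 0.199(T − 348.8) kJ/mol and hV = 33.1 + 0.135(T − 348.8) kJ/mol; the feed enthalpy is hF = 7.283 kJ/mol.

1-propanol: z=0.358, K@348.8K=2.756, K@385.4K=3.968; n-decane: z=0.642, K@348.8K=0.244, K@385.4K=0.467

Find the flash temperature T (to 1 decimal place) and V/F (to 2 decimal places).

T = 356.4 K, V/F = 0.18

Adiabatic flash: solve Rachford–Rice at each trial T, then check hF = ψ·hV(T) + (1−ψ)·hL(T).
  T = 348.8 K: K = (2.756, 0.244), RR gives ψ = 0.108, H_out = 3.573 kJ/mol
  T = 385.4 K: K = (3.968, 0.467), RR gives ψ = 0.455, H_out = 21.289 kJ/mol
  T = 367.1 K: K = (3.337, 0.343), RR gives ψ = 0.270, H_out = 12.271 kJ/mol
  T = 358.0 K: K = (3.042, 0.291), RR gives ψ = 0.190, H_out = 8.021 kJ/mol
  T = 353.4 K: K = (2.897, 0.267), RR gives ψ = 0.150, H_out = 5.830 kJ/mol
  T = 355.7 K: K = (2.969, 0.279), RR gives ψ = 0.170, H_out = 6.932 kJ/mol
Linear interpolation between T = 355.7 (H_out = 6.932) and T = 358.0 (H_out = 8.021) on hF = 7.283 gives T ≈ 356.4 K, at which ψ = 0.18.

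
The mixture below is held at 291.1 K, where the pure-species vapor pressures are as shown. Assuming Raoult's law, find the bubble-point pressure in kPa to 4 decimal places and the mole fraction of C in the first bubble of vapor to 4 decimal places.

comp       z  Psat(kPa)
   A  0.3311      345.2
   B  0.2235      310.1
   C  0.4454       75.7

At the bubble point ψ → 0, so ΣzᵢKᵢ = 1 with Kᵢ = Pᵢˢᵃᵗ/P ⇒ P = ΣzᵢPᵢˢᵃᵗ.
P = 0.3311·345.2 + 0.2235·310.1 + 0.4454·75.7 = 217.3199 kPa
yᵢ = zᵢPᵢˢᵃᵗ/P ⇒ y_C = 0.4454·75.7/217.3199 = 0.1551

Pbub = 217.3199 kPa, y_C = 0.1551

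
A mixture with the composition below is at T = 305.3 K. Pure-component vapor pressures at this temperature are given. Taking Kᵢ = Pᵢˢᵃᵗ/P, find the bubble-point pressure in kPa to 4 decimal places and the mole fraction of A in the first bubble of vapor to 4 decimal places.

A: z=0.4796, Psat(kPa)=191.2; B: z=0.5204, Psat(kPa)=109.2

Pbub = 148.5272 kPa, y_A = 0.6174

At the bubble point ψ → 0, so ΣzᵢKᵢ = 1 with Kᵢ = Pᵢˢᵃᵗ/P ⇒ P = ΣzᵢPᵢˢᵃᵗ.
P = 0.4796·191.2 + 0.5204·109.2 = 148.5272 kPa
yᵢ = zᵢPᵢˢᵃᵗ/P ⇒ y_A = 0.4796·191.2/148.5272 = 0.6174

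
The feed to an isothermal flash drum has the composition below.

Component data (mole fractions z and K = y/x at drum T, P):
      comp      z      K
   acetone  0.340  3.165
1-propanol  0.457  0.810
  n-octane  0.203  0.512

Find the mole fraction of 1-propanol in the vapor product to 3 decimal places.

y_1-propanol = 0.438

Rachford–Rice: g(β) = Σ zᵢ(Kᵢ−1)/(1+β(Kᵢ−1)) = 0.
Check two-phase: ΣzᵢKᵢ = 1.550 > 1 and Σzᵢ/Kᵢ = 1.068 > 1, so g(0) = 0.550 > 0 and g(1) = -0.068 < 0.
Newton iteration, β⁰ = 0.33:
  β = 0.330: g = 0.2186, g' = -0.630 → β = 0.677
  β = 0.677: g = 0.0509, g' = -0.392 → β = 0.807
  β = 0.807: g = 0.0019, g' = -0.366 → β = 0.812
Converged at β = 0.812.
Compositions from xᵢ = zᵢ/(1+β(Kᵢ−1)), yᵢ = Kᵢxᵢ:
  acetone: x = 0.123, y = 0.390
  1-propanol: x = 0.540, y = 0.438
  n-octane: x = 0.336, y = 0.172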